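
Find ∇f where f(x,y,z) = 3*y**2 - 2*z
(0, 6*y, -2)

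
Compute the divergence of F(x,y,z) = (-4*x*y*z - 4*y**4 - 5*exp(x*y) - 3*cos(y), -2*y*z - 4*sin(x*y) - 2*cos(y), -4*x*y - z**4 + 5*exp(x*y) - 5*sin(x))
-4*x*cos(x*y) - 4*y*z - 5*y*exp(x*y) - 4*z**3 - 2*z + 2*sin(y)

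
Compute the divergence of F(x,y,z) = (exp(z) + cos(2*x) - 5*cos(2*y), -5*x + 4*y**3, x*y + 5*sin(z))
12*y**2 - 2*sin(2*x) + 5*cos(z)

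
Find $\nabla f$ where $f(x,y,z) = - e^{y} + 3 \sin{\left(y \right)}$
(0, -exp(y) + 3*cos(y), 0)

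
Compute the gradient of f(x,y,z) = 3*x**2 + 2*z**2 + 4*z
(6*x, 0, 4*z + 4)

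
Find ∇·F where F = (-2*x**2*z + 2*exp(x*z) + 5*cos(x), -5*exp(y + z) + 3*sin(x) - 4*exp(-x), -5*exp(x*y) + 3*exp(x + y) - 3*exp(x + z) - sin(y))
-4*x*z + 2*z*exp(x*z) - 3*exp(x + z) - 5*exp(y + z) - 5*sin(x)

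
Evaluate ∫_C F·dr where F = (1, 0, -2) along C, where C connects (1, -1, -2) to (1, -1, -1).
-2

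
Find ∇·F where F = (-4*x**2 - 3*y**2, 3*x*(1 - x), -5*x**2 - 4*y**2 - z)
-8*x - 1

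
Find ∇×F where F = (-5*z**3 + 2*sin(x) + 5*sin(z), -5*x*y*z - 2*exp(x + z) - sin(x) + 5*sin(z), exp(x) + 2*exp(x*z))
(5*x*y + 2*exp(x + z) - 5*cos(z), -15*z**2 - 2*z*exp(x*z) - exp(x) + 5*cos(z), -5*y*z - 2*exp(x + z) - cos(x))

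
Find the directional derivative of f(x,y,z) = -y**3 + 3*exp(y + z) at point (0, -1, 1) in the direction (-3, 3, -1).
-3*sqrt(19)/19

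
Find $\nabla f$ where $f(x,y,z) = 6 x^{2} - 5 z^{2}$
(12*x, 0, -10*z)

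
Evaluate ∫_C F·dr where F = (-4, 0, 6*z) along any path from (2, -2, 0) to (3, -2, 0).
-4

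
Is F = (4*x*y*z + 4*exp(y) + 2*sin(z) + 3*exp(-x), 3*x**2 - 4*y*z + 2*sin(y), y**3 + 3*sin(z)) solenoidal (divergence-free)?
No, ∇·F = 4*y*z - 4*z + 2*cos(y) + 3*cos(z) - 3*exp(-x)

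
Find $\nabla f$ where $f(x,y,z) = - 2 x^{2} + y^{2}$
(-4*x, 2*y, 0)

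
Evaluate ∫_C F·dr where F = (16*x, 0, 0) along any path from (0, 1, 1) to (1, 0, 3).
8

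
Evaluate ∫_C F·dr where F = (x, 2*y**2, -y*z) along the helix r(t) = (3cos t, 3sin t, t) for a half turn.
-3*pi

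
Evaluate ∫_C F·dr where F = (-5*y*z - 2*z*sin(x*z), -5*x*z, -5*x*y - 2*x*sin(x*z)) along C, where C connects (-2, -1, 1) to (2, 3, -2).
2*cos(4) - 2*cos(2) + 70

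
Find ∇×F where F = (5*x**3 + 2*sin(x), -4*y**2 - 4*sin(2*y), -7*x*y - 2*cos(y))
(-7*x + 2*sin(y), 7*y, 0)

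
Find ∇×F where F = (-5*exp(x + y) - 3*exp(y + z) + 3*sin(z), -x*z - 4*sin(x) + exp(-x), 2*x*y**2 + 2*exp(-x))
(x*(4*y + 1), -2*y**2 - 3*exp(y + z) + 3*cos(z) + 2*exp(-x), ((-z + 5*exp(x + y) + 3*exp(y + z) - 4*cos(x))*exp(x) - 1)*exp(-x))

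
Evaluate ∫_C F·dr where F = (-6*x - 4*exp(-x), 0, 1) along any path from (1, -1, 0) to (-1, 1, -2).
-2 + 8*sinh(1)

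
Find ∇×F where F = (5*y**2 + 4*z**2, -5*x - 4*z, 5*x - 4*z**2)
(4, 8*z - 5, -10*y - 5)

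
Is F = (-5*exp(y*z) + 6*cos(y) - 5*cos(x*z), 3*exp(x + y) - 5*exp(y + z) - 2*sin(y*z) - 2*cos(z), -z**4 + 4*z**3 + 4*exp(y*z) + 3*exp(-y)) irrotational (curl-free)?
No, ∇×F = (2*y*cos(y*z) + 4*z*exp(y*z) + 5*exp(y + z) - 2*sin(z) - 3*exp(-y), 5*x*sin(x*z) - 5*y*exp(y*z), 5*z*exp(y*z) + 3*exp(x + y) + 6*sin(y))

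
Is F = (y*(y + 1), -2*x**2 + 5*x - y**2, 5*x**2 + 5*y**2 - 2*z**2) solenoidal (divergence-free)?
No, ∇·F = -2*y - 4*z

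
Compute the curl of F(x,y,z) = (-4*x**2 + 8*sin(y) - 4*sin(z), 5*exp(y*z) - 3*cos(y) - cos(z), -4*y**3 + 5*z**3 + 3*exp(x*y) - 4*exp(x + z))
(3*x*exp(x*y) - 12*y**2 - 5*y*exp(y*z) - sin(z), -3*y*exp(x*y) + 4*exp(x + z) - 4*cos(z), -8*cos(y))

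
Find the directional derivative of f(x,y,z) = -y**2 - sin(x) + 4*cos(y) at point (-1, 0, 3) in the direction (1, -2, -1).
-sqrt(6)*cos(1)/6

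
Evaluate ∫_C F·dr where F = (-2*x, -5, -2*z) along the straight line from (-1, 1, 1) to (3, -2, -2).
4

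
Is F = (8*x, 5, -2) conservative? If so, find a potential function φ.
Yes, F is conservative. φ = 4*x**2 + 5*y - 2*z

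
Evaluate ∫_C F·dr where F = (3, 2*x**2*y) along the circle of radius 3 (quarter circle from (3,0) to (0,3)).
63/2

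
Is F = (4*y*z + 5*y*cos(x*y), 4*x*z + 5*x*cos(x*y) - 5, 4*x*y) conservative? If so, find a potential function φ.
Yes, F is conservative. φ = 4*x*y*z - 5*y + 5*sin(x*y)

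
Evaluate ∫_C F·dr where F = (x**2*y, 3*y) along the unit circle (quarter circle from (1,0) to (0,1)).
3/2 - pi/16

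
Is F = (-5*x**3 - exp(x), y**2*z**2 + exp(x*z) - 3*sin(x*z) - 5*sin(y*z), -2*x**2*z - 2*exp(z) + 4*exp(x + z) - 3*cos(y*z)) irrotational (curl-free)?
No, ∇×F = (-x*exp(x*z) + 3*x*cos(x*z) - 2*y**2*z + 5*y*cos(y*z) + 3*z*sin(y*z), 4*x*z - 4*exp(x + z), z*(exp(x*z) - 3*cos(x*z)))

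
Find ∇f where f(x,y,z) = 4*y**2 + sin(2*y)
(0, 8*y + 2*cos(2*y), 0)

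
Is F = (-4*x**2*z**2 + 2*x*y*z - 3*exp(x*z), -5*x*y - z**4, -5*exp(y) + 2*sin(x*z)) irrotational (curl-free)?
No, ∇×F = (4*z**3 - 5*exp(y), -8*x**2*z + 2*x*y - 3*x*exp(x*z) - 2*z*cos(x*z), -2*x*z - 5*y)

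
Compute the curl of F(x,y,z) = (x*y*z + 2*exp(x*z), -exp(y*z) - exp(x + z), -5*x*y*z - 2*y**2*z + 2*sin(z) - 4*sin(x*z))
(-5*x*z - 4*y*z + y*exp(y*z) + exp(x + z), x*y + 2*x*exp(x*z) + 5*y*z + 4*z*cos(x*z), -x*z - exp(x + z))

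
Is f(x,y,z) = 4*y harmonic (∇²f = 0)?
Yes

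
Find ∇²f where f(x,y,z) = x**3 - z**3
6*x - 6*z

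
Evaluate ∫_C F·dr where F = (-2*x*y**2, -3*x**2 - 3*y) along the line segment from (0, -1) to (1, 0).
1/3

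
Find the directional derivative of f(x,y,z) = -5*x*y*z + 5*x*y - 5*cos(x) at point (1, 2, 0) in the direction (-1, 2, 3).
-5*sqrt(14)*(sin(1) + 6)/14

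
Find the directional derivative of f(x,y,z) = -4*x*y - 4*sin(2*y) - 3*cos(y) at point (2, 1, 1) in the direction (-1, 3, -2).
sqrt(14)*(-20 + 9*sin(1) - 24*cos(2))/14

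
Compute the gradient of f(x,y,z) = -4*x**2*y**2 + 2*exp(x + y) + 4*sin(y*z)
(-8*x*y**2 + 2*exp(x + y), -8*x**2*y + 4*z*cos(y*z) + 2*exp(x + y), 4*y*cos(y*z))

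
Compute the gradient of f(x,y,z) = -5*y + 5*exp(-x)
(-5*exp(-x), -5, 0)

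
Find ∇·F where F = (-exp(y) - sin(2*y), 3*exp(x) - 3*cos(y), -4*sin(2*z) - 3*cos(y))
3*sin(y) - 8*cos(2*z)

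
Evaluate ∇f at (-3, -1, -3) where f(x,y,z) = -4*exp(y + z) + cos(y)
(0, -4*exp(-4) + sin(1), -4*exp(-4))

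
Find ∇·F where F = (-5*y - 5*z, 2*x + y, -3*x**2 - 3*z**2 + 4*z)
5 - 6*z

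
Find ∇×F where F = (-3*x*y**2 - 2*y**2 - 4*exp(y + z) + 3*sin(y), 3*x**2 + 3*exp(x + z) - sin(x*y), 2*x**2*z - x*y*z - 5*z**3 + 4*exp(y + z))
(-x*z - 3*exp(x + z) + 4*exp(y + z), -4*x*z + y*z - 4*exp(y + z), 6*x*y + 6*x - y*cos(x*y) + 4*y + 3*exp(x + z) + 4*exp(y + z) - 3*cos(y))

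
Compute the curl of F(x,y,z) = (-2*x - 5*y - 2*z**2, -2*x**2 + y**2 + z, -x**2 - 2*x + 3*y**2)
(6*y - 1, 2*x - 4*z + 2, 5 - 4*x)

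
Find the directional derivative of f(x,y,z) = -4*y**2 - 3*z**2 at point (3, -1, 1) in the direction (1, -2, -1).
-5*sqrt(6)/3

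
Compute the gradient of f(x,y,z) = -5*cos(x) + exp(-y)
(5*sin(x), -exp(-y), 0)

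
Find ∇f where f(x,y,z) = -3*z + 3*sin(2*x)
(6*cos(2*x), 0, -3)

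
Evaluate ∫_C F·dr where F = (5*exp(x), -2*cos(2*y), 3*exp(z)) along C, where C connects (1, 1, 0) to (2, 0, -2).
-5*E - 3 + 3*exp(-2) + sin(2) + 5*exp(2)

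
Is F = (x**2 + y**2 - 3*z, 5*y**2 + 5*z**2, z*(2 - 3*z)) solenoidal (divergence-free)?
No, ∇·F = 2*x + 10*y - 6*z + 2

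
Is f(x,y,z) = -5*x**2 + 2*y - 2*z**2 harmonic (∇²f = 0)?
No, ∇²f = -14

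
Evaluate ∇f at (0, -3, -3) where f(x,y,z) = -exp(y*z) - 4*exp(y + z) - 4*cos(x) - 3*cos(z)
(0, (-4 + 3*exp(15))*exp(-6), -3*sin(3) - 4*exp(-6) + 3*exp(9))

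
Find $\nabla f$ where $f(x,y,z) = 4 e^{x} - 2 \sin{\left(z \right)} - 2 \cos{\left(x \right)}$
(4*exp(x) + 2*sin(x), 0, -2*cos(z))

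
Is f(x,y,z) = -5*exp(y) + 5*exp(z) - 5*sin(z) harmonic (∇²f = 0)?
No, ∇²f = -5*exp(y) + 5*exp(z) + 5*sin(z)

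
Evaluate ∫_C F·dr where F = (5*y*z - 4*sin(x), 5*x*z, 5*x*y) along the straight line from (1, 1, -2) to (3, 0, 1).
4*cos(3) - 4*cos(1) + 10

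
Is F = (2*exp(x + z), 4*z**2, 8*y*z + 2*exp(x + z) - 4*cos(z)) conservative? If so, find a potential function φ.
Yes, F is conservative. φ = 4*y*z**2 + 2*exp(x + z) - 4*sin(z)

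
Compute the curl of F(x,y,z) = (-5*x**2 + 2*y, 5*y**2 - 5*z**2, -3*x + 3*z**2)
(10*z, 3, -2)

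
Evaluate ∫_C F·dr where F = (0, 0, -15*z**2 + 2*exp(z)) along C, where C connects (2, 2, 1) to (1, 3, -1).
10 - 4*sinh(1)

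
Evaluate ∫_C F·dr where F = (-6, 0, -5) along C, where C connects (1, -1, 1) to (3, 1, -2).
3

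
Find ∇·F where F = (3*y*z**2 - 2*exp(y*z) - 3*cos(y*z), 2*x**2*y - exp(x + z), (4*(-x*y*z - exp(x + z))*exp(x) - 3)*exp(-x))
2*x**2 - 4*x*y - 4*exp(x + z)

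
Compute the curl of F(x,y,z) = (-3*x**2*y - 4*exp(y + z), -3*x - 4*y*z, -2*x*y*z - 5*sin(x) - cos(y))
(-2*x*z + 4*y + sin(y), 2*y*z - 4*exp(y + z) + 5*cos(x), 3*x**2 + 4*exp(y + z) - 3)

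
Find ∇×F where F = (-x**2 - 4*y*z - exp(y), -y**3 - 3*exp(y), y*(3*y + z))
(6*y + z, -4*y, 4*z + exp(y))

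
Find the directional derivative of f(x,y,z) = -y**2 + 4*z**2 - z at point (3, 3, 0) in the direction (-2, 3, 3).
-21*sqrt(22)/22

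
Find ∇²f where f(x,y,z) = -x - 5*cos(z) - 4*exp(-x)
5*cos(z) - 4*exp(-x)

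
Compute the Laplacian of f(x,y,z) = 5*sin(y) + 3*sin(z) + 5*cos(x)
-5*sin(y) - 3*sin(z) - 5*cos(x)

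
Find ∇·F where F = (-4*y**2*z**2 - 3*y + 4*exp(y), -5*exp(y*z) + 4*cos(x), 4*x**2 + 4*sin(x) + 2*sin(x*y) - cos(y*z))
y*sin(y*z) - 5*z*exp(y*z)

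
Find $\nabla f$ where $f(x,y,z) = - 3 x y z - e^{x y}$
(y*(-3*z - exp(x*y)), x*(-3*z - exp(x*y)), -3*x*y)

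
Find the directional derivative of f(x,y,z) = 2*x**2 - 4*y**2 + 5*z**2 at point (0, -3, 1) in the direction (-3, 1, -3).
-6*sqrt(19)/19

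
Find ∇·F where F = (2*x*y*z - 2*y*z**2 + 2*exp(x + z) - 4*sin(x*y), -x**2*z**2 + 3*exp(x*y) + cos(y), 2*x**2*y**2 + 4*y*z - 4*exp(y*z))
3*x*exp(x*y) + 2*y*z - 4*y*exp(y*z) - 4*y*cos(x*y) + 4*y + 2*exp(x + z) - sin(y)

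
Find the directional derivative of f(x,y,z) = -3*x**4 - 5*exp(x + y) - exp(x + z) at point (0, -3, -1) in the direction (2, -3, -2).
5*sqrt(17)*exp(-3)/17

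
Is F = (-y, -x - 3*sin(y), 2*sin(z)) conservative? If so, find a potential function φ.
Yes, F is conservative. φ = -x*y + 3*cos(y) - 2*cos(z)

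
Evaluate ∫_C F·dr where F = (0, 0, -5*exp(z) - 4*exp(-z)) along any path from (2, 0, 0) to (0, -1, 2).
-9*sinh(2) - cosh(2) + 1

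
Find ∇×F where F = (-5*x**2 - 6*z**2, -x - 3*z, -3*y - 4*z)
(0, -12*z, -1)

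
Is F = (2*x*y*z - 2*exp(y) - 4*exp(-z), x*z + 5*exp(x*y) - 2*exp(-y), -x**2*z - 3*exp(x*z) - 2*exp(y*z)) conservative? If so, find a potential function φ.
No, ∇×F = (-x - 2*z*exp(y*z), 2*x*y + 2*x*z + 3*z*exp(x*z) + 4*exp(-z), -2*x*z + 5*y*exp(x*y) + z + 2*exp(y)) ≠ 0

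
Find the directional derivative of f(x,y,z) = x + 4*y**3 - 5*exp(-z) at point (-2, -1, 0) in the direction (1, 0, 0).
1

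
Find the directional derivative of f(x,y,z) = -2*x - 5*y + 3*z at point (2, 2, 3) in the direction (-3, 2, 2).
2*sqrt(17)/17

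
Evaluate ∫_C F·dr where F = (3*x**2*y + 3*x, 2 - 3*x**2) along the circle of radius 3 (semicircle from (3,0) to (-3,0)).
-243*pi/8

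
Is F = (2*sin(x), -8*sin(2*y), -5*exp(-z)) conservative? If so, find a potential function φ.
Yes, F is conservative. φ = -2*cos(x) + 4*cos(2*y) + 5*exp(-z)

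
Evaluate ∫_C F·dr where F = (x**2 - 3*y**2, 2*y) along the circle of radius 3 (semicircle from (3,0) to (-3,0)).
90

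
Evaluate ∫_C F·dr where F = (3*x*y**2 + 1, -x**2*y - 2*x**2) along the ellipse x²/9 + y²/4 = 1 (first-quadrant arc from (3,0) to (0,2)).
-63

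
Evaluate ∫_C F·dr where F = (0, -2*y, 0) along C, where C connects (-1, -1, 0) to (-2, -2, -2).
-3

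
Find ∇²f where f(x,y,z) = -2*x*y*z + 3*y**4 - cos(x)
36*y**2 + cos(x)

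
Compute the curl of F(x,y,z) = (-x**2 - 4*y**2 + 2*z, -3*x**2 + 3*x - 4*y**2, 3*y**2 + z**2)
(6*y, 2, -6*x + 8*y + 3)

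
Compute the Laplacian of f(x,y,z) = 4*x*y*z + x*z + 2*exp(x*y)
2*(x**2 + y**2)*exp(x*y)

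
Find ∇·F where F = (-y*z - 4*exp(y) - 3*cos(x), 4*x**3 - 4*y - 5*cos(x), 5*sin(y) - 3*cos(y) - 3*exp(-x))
3*sin(x) - 4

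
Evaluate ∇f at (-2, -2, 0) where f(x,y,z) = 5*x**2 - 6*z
(-20, 0, -6)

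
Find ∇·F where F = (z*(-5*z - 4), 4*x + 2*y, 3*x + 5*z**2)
10*z + 2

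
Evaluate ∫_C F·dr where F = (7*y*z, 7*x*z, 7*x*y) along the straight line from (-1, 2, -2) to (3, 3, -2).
-154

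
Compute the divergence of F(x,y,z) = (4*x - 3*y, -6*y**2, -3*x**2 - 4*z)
-12*y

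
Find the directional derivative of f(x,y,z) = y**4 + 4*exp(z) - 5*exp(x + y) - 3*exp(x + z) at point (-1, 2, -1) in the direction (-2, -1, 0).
sqrt(5)*(-32*exp(2) + 6 + 15*exp(3))*exp(-2)/5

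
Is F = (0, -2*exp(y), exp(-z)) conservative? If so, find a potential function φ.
Yes, F is conservative. φ = -2*exp(y) - exp(-z)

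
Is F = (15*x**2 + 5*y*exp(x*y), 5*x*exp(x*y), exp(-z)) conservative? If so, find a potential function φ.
Yes, F is conservative. φ = 5*x**3 + 5*exp(x*y) - exp(-z)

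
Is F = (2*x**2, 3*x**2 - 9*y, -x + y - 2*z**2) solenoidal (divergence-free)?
No, ∇·F = 4*x - 4*z - 9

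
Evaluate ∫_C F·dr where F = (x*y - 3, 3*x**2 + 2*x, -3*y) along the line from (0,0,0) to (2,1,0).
4/3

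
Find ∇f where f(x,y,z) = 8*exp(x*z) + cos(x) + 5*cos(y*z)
(8*z*exp(x*z) - sin(x), -5*z*sin(y*z), 8*x*exp(x*z) - 5*y*sin(y*z))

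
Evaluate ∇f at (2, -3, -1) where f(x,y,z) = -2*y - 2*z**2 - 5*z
(0, -2, -1)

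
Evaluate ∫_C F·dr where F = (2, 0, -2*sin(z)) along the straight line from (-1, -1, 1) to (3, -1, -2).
-2*cos(1) + 2*cos(2) + 8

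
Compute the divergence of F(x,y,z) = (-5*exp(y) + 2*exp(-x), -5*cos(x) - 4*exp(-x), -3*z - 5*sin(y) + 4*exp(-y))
-3 - 2*exp(-x)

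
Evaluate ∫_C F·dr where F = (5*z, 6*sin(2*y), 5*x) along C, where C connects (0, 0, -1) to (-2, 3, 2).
-17 - 3*cos(6)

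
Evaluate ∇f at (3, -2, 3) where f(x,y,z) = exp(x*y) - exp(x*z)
((-3*exp(15) - 2)*exp(-6), 3*exp(-6), -3*exp(9))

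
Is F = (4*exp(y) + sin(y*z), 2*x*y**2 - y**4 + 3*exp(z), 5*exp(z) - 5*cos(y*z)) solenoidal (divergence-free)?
No, ∇·F = 4*x*y - 4*y**3 + 5*y*sin(y*z) + 5*exp(z)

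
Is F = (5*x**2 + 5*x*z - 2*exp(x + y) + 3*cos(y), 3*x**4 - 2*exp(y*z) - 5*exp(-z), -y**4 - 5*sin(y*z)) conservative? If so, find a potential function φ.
No, ∇×F = (-4*y**3 + 2*y*exp(y*z) - 5*z*cos(y*z) - 5*exp(-z), 5*x, 12*x**3 + 2*exp(x + y) + 3*sin(y)) ≠ 0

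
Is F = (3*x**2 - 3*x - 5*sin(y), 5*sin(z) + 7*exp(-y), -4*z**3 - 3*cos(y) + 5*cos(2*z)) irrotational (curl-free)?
No, ∇×F = (3*sin(y) - 5*cos(z), 0, 5*cos(y))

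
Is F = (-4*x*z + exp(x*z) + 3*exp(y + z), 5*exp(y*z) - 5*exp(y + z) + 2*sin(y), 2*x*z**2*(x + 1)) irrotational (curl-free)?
No, ∇×F = (-5*y*exp(y*z) + 5*exp(y + z), -4*x*z**2 + x*exp(x*z) - 4*x - 2*z**2 + 3*exp(y + z), -3*exp(y + z))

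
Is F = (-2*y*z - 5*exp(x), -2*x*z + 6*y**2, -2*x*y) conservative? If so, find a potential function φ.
Yes, F is conservative. φ = -2*x*y*z + 2*y**3 - 5*exp(x)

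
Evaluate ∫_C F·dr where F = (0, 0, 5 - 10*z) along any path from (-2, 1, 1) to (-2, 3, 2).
-10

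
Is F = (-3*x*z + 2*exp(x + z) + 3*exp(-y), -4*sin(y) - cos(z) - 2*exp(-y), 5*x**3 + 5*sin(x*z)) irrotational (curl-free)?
No, ∇×F = (-sin(z), -15*x**2 - 3*x - 5*z*cos(x*z) + 2*exp(x + z), 3*exp(-y))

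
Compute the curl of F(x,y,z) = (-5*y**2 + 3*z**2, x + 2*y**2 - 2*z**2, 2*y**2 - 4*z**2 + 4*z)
(4*y + 4*z, 6*z, 10*y + 1)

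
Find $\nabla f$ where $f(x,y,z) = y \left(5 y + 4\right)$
(0, 10*y + 4, 0)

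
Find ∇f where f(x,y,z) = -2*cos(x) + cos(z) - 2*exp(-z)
(2*sin(x), 0, -sin(z) + 2*exp(-z))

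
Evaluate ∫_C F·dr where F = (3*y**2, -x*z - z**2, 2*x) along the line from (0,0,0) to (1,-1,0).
1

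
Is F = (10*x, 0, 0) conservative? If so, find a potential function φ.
Yes, F is conservative. φ = 5*x**2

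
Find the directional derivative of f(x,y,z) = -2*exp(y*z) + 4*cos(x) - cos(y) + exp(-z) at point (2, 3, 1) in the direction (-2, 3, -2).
sqrt(17)*(3*E*sin(3) + 2 + 8*E*sin(2) + 6*exp(4))*exp(-1)/17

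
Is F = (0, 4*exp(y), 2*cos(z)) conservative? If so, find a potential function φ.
Yes, F is conservative. φ = 4*exp(y) + 2*sin(z)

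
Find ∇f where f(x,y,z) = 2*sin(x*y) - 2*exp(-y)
(2*y*cos(x*y), 2*x*cos(x*y) + 2*exp(-y), 0)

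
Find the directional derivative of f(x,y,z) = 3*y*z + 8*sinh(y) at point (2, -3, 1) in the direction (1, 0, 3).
-27*sqrt(10)/10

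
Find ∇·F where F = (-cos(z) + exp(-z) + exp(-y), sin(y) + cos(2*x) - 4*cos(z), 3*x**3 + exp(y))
cos(y)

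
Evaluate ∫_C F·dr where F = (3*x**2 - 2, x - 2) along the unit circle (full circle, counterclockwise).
pi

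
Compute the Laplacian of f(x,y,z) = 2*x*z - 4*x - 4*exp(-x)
-4*exp(-x)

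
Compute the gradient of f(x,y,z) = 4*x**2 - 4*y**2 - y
(8*x, -8*y - 1, 0)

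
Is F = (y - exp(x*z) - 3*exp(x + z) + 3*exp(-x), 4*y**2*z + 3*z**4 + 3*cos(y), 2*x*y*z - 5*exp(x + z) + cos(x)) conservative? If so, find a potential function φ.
No, ∇×F = (2*x*z - 4*y**2 - 12*z**3, -x*exp(x*z) - 2*y*z + 2*exp(x + z) + sin(x), -1) ≠ 0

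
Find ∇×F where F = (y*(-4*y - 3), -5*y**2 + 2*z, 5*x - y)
(-3, -5, 8*y + 3)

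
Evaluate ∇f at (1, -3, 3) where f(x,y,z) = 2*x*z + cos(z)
(6, 0, 2 - sin(3))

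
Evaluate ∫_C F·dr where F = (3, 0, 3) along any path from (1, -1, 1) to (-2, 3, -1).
-15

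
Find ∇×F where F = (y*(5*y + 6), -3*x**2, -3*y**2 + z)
(-6*y, 0, -6*x - 10*y - 6)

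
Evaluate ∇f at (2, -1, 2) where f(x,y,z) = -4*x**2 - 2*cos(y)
(-16, -2*sin(1), 0)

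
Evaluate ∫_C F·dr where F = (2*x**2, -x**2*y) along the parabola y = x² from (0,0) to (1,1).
1/3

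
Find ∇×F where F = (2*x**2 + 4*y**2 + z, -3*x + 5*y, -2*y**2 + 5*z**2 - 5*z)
(-4*y, 1, -8*y - 3)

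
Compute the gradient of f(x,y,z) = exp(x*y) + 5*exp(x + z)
(y*exp(x*y) + 5*exp(x + z), x*exp(x*y), 5*exp(x + z))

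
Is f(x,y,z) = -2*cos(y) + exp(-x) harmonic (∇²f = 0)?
No, ∇²f = 2*cos(y) + exp(-x)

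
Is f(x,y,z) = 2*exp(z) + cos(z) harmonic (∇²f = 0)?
No, ∇²f = 2*exp(z) - cos(z)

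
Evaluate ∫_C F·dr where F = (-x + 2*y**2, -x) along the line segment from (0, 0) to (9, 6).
297/2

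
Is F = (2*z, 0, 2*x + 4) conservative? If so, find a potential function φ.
Yes, F is conservative. φ = 2*z*(x + 2)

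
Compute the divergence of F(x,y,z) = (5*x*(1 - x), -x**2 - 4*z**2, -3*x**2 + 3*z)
8 - 10*x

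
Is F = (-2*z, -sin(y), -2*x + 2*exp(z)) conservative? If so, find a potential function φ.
Yes, F is conservative. φ = -2*x*z + 2*exp(z) + cos(y)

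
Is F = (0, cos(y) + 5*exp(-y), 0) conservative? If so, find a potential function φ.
Yes, F is conservative. φ = sin(y) - 5*exp(-y)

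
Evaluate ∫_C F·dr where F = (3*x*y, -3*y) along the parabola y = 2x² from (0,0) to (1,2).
-9/2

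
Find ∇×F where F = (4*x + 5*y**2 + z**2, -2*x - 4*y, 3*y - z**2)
(3, 2*z, -10*y - 2)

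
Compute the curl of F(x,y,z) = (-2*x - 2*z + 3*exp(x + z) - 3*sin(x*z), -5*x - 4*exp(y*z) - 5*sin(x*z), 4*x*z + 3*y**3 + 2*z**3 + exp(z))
(5*x*cos(x*z) + 9*y**2 + 4*y*exp(y*z), -3*x*cos(x*z) - 4*z + 3*exp(x + z) - 2, -5*z*cos(x*z) - 5)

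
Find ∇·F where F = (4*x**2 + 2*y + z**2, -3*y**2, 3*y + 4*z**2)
8*x - 6*y + 8*z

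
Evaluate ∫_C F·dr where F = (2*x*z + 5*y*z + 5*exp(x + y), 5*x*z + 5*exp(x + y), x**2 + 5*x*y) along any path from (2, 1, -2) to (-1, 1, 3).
21 - 5*exp(3)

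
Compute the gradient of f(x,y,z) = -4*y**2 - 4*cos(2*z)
(0, -8*y, 8*sin(2*z))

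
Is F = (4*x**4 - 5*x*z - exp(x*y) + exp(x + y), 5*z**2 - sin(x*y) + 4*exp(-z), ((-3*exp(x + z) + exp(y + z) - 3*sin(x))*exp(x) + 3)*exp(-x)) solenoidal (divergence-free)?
No, ∇·F = 16*x**3 - x*cos(x*y) - y*exp(x*y) - 5*z + exp(x + y) - 3*exp(x + z) + exp(y + z)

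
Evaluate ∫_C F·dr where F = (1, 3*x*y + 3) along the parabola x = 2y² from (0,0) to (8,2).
38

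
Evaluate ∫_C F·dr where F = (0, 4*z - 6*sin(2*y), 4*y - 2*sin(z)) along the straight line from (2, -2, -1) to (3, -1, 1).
-12 + 3*cos(2) - 3*cos(4)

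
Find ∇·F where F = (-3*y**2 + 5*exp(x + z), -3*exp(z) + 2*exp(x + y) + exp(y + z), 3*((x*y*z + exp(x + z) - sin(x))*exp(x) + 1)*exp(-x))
3*x*y + 2*exp(x + y) + 8*exp(x + z) + exp(y + z)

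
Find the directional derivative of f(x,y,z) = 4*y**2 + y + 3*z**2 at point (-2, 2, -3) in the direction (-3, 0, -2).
36*sqrt(13)/13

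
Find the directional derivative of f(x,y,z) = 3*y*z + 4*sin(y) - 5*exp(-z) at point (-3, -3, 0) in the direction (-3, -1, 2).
-2*sqrt(14)*(cos(3) + 2)/7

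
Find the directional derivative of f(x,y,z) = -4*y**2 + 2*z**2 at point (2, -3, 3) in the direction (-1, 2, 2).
24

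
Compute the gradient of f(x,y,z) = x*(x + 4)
(2*x + 4, 0, 0)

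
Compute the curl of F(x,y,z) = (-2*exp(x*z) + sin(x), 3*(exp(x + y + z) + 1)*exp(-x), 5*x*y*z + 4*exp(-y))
(5*x*z - 3*exp(y + z) - 4*exp(-y), -2*x*exp(x*z) - 5*y*z, -3*exp(-x))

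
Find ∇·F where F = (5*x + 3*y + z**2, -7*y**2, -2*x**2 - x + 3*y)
5 - 14*y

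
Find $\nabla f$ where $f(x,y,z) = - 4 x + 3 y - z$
(-4, 3, -1)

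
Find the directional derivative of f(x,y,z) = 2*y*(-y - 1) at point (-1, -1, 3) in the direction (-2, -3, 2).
-6*sqrt(17)/17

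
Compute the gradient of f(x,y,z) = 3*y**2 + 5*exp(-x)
(-5*exp(-x), 6*y, 0)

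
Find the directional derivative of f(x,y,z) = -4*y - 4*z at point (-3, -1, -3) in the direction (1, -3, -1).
16*sqrt(11)/11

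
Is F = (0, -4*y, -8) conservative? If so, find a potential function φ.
Yes, F is conservative. φ = -2*y**2 - 8*z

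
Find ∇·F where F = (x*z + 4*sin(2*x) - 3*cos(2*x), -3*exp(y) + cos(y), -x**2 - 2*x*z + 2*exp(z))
-2*x + z - 3*exp(y) + 2*exp(z) + 6*sin(2*x) - sin(y) + 8*cos(2*x)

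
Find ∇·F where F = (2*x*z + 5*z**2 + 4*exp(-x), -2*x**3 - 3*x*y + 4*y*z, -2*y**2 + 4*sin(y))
-3*x + 6*z - 4*exp(-x)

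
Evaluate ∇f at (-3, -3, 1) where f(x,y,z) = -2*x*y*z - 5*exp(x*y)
(6 + 15*exp(9), 6 + 15*exp(9), -18)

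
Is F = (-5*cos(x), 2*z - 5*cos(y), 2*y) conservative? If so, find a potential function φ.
Yes, F is conservative. φ = 2*y*z - 5*sin(x) - 5*sin(y)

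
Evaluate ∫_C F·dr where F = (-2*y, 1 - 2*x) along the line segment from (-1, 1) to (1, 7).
-10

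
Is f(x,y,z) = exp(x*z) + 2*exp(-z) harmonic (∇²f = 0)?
No, ∇²f = ((x**2 + z**2)*exp(x*z + z) + 2)*exp(-z)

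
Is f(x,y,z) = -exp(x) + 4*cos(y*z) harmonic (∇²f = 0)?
No, ∇²f = -4*y**2*cos(y*z) - 4*z**2*cos(y*z) - exp(x)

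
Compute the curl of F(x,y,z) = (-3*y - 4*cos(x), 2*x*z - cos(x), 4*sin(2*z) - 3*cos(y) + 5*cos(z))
(-2*x + 3*sin(y), 0, 2*z + sin(x) + 3)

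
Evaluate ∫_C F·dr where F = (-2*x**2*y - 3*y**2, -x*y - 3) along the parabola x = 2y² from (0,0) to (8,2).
-4530/7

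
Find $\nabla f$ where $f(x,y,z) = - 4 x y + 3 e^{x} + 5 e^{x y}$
(5*y*exp(x*y) - 4*y + 3*exp(x), x*(5*exp(x*y) - 4), 0)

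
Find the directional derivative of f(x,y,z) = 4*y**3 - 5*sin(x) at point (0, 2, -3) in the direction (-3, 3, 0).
53*sqrt(2)/2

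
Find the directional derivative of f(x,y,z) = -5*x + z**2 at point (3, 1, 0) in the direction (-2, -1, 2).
10/3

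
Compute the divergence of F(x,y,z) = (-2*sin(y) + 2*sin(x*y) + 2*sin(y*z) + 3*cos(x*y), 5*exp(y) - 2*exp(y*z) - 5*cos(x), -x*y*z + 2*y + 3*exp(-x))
-x*y - 3*y*sin(x*y) + 2*y*cos(x*y) - 2*z*exp(y*z) + 5*exp(y)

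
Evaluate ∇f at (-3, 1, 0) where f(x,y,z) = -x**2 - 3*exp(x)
(6 - 3*exp(-3), 0, 0)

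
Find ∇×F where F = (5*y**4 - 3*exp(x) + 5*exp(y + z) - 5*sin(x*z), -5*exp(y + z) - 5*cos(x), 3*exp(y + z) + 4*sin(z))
(8*exp(y + z), -5*x*cos(x*z) + 5*exp(y + z), -20*y**3 - 5*exp(y + z) + 5*sin(x))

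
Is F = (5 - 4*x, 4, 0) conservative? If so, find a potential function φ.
Yes, F is conservative. φ = -2*x**2 + 5*x + 4*y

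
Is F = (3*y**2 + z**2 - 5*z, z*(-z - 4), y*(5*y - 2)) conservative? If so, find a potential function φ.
No, ∇×F = (10*y + 2*z + 2, 2*z - 5, -6*y) ≠ 0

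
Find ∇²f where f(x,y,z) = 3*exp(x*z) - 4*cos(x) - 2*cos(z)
3*x**2*exp(x*z) + 3*z**2*exp(x*z) + 4*cos(x) + 2*cos(z)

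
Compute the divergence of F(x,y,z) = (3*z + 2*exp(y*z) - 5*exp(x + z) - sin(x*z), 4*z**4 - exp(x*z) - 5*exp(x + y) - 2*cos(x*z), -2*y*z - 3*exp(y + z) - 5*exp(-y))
-2*y - z*cos(x*z) - 5*exp(x + y) - 5*exp(x + z) - 3*exp(y + z)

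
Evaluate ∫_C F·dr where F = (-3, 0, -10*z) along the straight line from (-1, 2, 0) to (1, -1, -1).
-11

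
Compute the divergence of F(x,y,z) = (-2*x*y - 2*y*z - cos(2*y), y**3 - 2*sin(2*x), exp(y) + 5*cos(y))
y*(3*y - 2)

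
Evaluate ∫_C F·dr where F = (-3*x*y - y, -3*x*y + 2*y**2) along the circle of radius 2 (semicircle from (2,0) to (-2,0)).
-16 + 2*pi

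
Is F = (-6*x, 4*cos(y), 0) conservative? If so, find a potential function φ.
Yes, F is conservative. φ = -3*x**2 + 4*sin(y)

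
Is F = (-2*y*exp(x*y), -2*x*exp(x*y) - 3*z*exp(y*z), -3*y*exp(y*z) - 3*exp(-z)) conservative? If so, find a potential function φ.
Yes, F is conservative. φ = -2*exp(x*y) - 3*exp(y*z) + 3*exp(-z)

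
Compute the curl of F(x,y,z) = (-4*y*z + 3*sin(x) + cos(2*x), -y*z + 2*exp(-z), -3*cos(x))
(y + 2*exp(-z), -4*y - 3*sin(x), 4*z)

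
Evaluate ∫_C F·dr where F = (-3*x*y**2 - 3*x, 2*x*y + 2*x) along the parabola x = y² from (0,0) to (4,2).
-224/3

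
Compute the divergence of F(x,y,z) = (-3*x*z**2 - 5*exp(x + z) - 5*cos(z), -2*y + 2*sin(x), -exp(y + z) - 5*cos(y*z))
5*y*sin(y*z) - 3*z**2 - 5*exp(x + z) - exp(y + z) - 2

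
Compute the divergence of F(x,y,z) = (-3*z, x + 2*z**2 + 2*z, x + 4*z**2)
8*z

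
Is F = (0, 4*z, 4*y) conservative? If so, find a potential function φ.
Yes, F is conservative. φ = 4*y*z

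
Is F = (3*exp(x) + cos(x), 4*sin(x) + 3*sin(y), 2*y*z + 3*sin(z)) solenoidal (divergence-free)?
No, ∇·F = 2*y + 3*exp(x) - sin(x) + 3*cos(y) + 3*cos(z)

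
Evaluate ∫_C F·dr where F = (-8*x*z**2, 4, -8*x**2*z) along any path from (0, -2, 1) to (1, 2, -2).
0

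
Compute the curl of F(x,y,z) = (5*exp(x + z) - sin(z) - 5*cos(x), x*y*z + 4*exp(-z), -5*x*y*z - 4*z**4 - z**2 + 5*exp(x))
(-x*y - 5*x*z + 4*exp(-z), 5*y*z - 5*exp(x) + 5*exp(x + z) - cos(z), y*z)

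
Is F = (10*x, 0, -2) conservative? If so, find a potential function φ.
Yes, F is conservative. φ = 5*x**2 - 2*z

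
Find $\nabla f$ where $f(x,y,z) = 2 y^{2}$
(0, 4*y, 0)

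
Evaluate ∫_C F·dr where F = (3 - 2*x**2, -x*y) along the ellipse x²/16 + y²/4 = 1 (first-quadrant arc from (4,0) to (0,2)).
76/3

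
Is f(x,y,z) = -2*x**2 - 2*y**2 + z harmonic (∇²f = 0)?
No, ∇²f = -8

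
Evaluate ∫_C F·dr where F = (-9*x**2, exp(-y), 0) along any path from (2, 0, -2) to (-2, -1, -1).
49 - E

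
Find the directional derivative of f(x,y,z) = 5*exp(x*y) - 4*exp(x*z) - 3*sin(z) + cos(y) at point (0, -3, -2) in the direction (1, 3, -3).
sqrt(19)*(-7 + 9*cos(2) + 3*sin(3))/19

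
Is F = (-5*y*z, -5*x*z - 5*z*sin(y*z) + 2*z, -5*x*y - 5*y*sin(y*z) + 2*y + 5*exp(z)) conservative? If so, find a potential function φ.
Yes, F is conservative. φ = -5*x*y*z + 2*y*z + 5*exp(z) + 5*cos(y*z)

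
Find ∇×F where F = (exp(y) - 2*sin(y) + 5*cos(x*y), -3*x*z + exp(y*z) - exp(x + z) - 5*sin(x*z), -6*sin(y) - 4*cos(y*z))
(5*x*cos(x*z) + 3*x - y*exp(y*z) + 4*z*sin(y*z) + exp(x + z) - 6*cos(y), 0, 5*x*sin(x*y) - 5*z*cos(x*z) - 3*z - exp(y) - exp(x + z) + 2*cos(y))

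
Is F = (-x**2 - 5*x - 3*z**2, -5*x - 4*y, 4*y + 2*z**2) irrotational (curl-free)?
No, ∇×F = (4, -6*z, -5)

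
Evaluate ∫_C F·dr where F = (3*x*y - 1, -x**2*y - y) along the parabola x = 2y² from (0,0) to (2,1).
49/30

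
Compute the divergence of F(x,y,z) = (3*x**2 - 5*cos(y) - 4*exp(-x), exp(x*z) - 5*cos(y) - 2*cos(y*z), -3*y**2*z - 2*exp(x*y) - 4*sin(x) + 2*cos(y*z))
6*x - 3*y**2 - 2*y*sin(y*z) + 2*z*sin(y*z) + 5*sin(y) + 4*exp(-x)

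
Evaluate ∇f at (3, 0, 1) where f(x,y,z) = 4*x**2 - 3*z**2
(24, 0, -6)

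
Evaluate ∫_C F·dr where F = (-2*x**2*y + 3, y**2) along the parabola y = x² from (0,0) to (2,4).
218/15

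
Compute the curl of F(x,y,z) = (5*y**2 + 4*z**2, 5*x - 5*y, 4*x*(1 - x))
(0, 8*x + 8*z - 4, 5 - 10*y)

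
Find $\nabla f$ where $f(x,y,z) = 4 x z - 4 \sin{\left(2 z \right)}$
(4*z, 0, 4*x - 8*cos(2*z))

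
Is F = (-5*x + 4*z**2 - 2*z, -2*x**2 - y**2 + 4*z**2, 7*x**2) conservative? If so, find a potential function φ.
No, ∇×F = (-8*z, -14*x + 8*z - 2, -4*x) ≠ 0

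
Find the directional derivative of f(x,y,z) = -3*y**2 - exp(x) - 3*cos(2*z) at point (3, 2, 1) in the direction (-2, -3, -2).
2*sqrt(17)*(-6*sin(2) + 18 + exp(3))/17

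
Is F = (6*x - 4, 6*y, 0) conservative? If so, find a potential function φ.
Yes, F is conservative. φ = 3*x**2 - 4*x + 3*y**2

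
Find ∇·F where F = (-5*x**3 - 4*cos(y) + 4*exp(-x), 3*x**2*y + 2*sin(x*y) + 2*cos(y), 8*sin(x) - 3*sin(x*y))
-12*x**2 + 2*x*cos(x*y) - 2*sin(y) - 4*exp(-x)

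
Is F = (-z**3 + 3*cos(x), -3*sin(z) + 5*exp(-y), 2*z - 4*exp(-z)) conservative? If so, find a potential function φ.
No, ∇×F = (3*cos(z), -3*z**2, 0) ≠ 0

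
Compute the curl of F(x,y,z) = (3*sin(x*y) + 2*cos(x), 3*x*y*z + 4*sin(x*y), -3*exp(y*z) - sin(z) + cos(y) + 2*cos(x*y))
(-3*x*y - 2*x*sin(x*y) - 3*z*exp(y*z) - sin(y), 2*y*sin(x*y), -3*x*cos(x*y) + 3*y*z + 4*y*cos(x*y))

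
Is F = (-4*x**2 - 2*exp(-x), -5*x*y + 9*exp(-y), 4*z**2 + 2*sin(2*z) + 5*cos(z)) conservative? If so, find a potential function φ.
No, ∇×F = (0, 0, -5*y) ≠ 0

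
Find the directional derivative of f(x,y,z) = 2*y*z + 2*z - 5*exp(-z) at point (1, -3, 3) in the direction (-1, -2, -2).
-4/3 - 10*exp(-3)/3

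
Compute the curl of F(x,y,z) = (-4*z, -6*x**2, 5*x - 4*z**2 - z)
(0, -9, -12*x)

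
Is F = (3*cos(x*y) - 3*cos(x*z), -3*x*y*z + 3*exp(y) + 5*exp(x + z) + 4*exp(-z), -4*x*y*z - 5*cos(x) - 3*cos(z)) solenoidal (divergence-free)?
No, ∇·F = -4*x*y - 3*x*z - 3*y*sin(x*y) + 3*z*sin(x*z) + 3*exp(y) + 3*sin(z)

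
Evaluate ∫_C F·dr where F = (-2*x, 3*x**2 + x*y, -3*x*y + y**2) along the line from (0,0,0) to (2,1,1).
-1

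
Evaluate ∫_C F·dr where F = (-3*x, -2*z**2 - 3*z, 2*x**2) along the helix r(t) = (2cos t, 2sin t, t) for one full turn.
-8*pi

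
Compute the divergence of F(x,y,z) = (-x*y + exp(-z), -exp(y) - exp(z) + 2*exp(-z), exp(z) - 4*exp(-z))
-y - exp(y) + exp(z) + 4*exp(-z)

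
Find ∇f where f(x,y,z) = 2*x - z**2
(2, 0, -2*z)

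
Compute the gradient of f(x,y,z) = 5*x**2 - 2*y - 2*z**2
(10*x, -2, -4*z)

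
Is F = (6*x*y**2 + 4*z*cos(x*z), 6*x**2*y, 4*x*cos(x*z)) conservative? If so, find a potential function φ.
Yes, F is conservative. φ = 3*x**2*y**2 + 4*sin(x*z)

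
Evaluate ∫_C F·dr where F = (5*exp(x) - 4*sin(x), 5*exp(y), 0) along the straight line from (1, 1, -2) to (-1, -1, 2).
-20*sinh(1)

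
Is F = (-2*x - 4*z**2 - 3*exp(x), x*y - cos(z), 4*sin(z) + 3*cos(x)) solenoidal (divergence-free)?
No, ∇·F = x - 3*exp(x) + 4*cos(z) - 2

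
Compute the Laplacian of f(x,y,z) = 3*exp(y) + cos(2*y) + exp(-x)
3*exp(y) - 4*cos(2*y) + exp(-x)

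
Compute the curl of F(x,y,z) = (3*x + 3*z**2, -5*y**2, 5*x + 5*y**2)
(10*y, 6*z - 5, 0)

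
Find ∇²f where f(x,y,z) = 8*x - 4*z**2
-8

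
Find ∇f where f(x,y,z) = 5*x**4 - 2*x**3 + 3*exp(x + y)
(20*x**3 - 6*x**2 + 3*exp(x + y), 3*exp(x + y), 0)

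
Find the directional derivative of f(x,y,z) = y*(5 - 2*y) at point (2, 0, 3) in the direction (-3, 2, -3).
5*sqrt(22)/11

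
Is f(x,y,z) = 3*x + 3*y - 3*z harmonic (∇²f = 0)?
Yes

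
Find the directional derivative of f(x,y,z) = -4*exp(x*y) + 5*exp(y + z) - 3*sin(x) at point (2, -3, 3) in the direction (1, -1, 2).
sqrt(6)*(20 - 3*exp(6)*cos(2) + 5*exp(6))*exp(-6)/6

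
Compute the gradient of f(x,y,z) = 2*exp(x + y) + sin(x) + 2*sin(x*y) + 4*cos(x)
(2*y*cos(x*y) + 2*exp(x + y) - 4*sin(x) + cos(x), 2*x*cos(x*y) + 2*exp(x + y), 0)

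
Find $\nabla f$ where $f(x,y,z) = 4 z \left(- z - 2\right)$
(0, 0, -8*z - 8)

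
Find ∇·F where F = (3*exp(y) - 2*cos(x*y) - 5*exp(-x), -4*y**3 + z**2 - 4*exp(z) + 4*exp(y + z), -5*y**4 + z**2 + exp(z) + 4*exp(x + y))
-12*y**2 + 2*y*sin(x*y) + 2*z + exp(z) + 4*exp(y + z) + 5*exp(-x)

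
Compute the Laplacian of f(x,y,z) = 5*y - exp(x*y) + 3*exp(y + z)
-x**2*exp(x*y) - y**2*exp(x*y) + 6*exp(y + z)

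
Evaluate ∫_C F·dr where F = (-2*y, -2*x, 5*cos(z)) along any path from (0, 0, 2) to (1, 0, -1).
-5*sin(2) - 5*sin(1)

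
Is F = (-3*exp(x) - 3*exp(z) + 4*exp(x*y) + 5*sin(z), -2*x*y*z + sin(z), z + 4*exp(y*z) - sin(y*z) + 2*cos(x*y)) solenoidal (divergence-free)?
No, ∇·F = -2*x*z + 4*y*exp(x*y) + 4*y*exp(y*z) - y*cos(y*z) - 3*exp(x) + 1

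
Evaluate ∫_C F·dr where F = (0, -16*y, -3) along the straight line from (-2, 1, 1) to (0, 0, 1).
8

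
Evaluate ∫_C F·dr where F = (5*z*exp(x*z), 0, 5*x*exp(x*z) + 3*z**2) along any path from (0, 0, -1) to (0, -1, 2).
9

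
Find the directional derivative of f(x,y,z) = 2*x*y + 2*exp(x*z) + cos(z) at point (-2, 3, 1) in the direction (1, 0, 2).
2*sqrt(5)*(-exp(2)*sin(1) - 3 + 3*exp(2))*exp(-2)/5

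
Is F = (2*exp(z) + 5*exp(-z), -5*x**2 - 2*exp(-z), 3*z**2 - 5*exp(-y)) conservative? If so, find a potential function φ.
No, ∇×F = (-2*exp(-z) + 5*exp(-y), 2*exp(z) - 5*exp(-z), -10*x) ≠ 0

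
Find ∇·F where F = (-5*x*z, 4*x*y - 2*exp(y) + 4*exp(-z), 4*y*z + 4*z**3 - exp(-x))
4*x + 4*y + 12*z**2 - 5*z - 2*exp(y)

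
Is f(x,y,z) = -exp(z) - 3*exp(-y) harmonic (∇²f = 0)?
No, ∇²f = -exp(z) - 3*exp(-y)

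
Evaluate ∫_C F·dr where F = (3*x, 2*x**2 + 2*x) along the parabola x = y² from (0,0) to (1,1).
77/30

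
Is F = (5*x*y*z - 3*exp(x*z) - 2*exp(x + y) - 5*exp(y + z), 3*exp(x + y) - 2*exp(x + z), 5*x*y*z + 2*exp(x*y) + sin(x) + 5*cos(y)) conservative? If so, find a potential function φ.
No, ∇×F = (5*x*z + 2*x*exp(x*y) + 2*exp(x + z) - 5*sin(y), 5*x*y - 3*x*exp(x*z) - 5*y*z - 2*y*exp(x*y) - 5*exp(y + z) - cos(x), -5*x*z + 5*exp(x + y) - 2*exp(x + z) + 5*exp(y + z)) ≠ 0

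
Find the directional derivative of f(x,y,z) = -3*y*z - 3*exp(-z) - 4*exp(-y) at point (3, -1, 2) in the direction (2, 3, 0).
6*sqrt(13)*(-3 + 2*E)/13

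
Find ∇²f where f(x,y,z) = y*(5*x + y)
2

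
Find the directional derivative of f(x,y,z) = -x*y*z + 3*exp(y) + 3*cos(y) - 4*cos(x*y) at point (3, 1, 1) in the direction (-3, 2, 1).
3*sqrt(14)*(-1 - sin(1) + 2*sin(3) + E)/7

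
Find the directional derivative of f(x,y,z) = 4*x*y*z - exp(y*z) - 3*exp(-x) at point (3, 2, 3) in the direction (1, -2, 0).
3*sqrt(5)*(-16*exp(3) + 1 + 2*exp(9))*exp(-3)/5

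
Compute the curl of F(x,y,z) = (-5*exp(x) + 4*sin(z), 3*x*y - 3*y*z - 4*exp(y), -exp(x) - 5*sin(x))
(3*y, exp(x) + 5*cos(x) + 4*cos(z), 3*y)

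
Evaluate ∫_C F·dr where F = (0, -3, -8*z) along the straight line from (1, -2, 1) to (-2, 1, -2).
-21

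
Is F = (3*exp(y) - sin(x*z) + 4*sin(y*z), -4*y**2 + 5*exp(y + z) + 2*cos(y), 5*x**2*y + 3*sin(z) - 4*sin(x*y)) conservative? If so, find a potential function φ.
No, ∇×F = (5*x**2 - 4*x*cos(x*y) - 5*exp(y + z), -10*x*y - x*cos(x*z) + 4*y*cos(x*y) + 4*y*cos(y*z), -4*z*cos(y*z) - 3*exp(y)) ≠ 0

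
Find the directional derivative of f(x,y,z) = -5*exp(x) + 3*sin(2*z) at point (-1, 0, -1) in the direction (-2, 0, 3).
2*sqrt(13)*(9*E*cos(2) + 5)*exp(-1)/13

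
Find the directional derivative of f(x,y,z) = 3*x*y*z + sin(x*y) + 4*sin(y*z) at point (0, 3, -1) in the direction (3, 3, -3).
sqrt(3)*(-2 - 16*cos(3)/3)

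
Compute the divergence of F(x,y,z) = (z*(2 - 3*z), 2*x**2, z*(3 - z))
3 - 2*z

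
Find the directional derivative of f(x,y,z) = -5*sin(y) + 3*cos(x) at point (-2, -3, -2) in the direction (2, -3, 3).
3*sqrt(22)*(5*cos(3) + 2*sin(2))/22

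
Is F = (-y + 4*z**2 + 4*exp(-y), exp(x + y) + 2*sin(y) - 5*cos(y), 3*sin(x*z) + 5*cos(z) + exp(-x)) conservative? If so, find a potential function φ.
No, ∇×F = (0, -3*z*cos(x*z) + 8*z + exp(-x), exp(x + y) + 1 + 4*exp(-y)) ≠ 0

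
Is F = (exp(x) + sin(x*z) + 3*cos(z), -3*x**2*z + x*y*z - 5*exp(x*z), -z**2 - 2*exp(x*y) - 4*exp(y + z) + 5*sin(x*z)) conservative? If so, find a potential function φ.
No, ∇×F = (3*x**2 - x*y - 2*x*exp(x*y) + 5*x*exp(x*z) - 4*exp(y + z), x*cos(x*z) + 2*y*exp(x*y) - 5*z*cos(x*z) - 3*sin(z), z*(-6*x + y - 5*exp(x*z))) ≠ 0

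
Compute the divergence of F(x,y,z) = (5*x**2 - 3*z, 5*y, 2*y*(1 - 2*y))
10*x + 5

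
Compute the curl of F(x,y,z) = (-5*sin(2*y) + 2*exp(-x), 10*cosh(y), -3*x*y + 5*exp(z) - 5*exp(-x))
(-3*x, 3*y - 5*exp(-x), 10*cos(2*y))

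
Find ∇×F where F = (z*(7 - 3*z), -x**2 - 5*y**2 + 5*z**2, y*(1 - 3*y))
(-6*y - 10*z + 1, 7 - 6*z, -2*x)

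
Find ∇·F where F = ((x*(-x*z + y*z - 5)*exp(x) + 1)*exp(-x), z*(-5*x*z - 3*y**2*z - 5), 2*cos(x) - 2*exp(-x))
-2*x*z - 6*y*z**2 + y*z - 5 - exp(-x)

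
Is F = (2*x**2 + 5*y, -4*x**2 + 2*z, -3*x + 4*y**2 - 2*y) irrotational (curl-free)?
No, ∇×F = (8*y - 4, 3, -8*x - 5)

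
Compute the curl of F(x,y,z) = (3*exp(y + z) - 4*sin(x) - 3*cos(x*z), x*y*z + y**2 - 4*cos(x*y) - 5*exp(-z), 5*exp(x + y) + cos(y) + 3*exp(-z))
(-x*y + 5*exp(x + y) - sin(y) - 5*exp(-z), 3*x*sin(x*z) - 5*exp(x + y) + 3*exp(y + z), y*z + 4*y*sin(x*y) - 3*exp(y + z))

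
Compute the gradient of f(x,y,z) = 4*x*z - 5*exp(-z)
(4*z, 0, 4*x + 5*exp(-z))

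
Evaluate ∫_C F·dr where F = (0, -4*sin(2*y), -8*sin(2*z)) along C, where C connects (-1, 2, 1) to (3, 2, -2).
4*cos(4) - 4*cos(2)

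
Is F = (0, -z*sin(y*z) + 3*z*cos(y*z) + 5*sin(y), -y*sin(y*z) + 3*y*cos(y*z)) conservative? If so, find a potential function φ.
Yes, F is conservative. φ = 3*sin(y*z) - 5*cos(y) + cos(y*z)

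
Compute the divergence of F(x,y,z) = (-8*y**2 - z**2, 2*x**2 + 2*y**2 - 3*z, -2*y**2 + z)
4*y + 1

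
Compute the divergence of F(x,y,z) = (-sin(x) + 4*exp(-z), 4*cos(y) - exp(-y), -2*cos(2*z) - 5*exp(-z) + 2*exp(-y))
-4*sin(y) + 4*sin(2*z) - cos(x) + 5*exp(-z) + exp(-y)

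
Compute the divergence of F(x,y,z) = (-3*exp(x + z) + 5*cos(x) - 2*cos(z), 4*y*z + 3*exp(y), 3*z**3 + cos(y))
9*z**2 + 4*z + 3*exp(y) - 3*exp(x + z) - 5*sin(x)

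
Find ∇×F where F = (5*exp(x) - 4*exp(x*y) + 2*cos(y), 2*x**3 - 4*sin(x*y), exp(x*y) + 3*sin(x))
(x*exp(x*y), -y*exp(x*y) - 3*cos(x), 6*x**2 + 4*x*exp(x*y) - 4*y*cos(x*y) + 2*sin(y))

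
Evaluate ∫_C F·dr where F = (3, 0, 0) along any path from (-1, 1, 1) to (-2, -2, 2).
-3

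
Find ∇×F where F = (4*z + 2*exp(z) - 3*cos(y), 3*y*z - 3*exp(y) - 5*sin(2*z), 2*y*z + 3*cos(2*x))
(-3*y + 2*z + 10*cos(2*z), 2*exp(z) + 6*sin(2*x) + 4, -3*sin(y))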